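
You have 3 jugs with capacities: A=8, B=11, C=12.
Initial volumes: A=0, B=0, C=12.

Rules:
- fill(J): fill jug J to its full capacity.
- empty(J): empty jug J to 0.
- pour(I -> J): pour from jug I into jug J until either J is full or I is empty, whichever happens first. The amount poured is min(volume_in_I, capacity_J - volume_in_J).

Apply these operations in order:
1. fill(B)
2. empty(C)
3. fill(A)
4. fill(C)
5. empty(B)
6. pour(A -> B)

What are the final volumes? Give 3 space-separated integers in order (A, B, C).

Answer: 0 8 12

Derivation:
Step 1: fill(B) -> (A=0 B=11 C=12)
Step 2: empty(C) -> (A=0 B=11 C=0)
Step 3: fill(A) -> (A=8 B=11 C=0)
Step 4: fill(C) -> (A=8 B=11 C=12)
Step 5: empty(B) -> (A=8 B=0 C=12)
Step 6: pour(A -> B) -> (A=0 B=8 C=12)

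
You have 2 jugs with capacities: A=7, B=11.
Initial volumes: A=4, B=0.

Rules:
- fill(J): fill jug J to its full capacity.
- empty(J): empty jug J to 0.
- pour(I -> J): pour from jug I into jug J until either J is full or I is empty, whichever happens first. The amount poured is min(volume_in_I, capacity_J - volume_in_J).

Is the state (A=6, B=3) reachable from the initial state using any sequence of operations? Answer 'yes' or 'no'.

Answer: no

Derivation:
BFS explored all 36 reachable states.
Reachable set includes: (0,0), (0,1), (0,2), (0,3), (0,4), (0,5), (0,6), (0,7), (0,8), (0,9), (0,10), (0,11) ...
Target (A=6, B=3) not in reachable set → no.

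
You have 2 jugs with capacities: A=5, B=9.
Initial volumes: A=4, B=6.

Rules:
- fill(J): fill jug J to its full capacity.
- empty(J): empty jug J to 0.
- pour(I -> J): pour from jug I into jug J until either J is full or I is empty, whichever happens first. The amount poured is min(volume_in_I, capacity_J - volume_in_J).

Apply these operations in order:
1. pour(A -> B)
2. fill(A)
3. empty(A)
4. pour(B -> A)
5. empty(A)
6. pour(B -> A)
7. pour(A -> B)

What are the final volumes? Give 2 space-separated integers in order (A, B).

Step 1: pour(A -> B) -> (A=1 B=9)
Step 2: fill(A) -> (A=5 B=9)
Step 3: empty(A) -> (A=0 B=9)
Step 4: pour(B -> A) -> (A=5 B=4)
Step 5: empty(A) -> (A=0 B=4)
Step 6: pour(B -> A) -> (A=4 B=0)
Step 7: pour(A -> B) -> (A=0 B=4)

Answer: 0 4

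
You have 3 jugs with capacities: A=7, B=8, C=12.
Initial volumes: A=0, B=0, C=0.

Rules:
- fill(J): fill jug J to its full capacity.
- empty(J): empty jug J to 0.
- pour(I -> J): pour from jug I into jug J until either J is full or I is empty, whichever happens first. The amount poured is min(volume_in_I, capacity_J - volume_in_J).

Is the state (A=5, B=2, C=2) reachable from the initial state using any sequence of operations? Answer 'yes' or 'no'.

Answer: no

Derivation:
BFS explored all 474 reachable states.
Reachable set includes: (0,0,0), (0,0,1), (0,0,2), (0,0,3), (0,0,4), (0,0,5), (0,0,6), (0,0,7), (0,0,8), (0,0,9), (0,0,10), (0,0,11) ...
Target (A=5, B=2, C=2) not in reachable set → no.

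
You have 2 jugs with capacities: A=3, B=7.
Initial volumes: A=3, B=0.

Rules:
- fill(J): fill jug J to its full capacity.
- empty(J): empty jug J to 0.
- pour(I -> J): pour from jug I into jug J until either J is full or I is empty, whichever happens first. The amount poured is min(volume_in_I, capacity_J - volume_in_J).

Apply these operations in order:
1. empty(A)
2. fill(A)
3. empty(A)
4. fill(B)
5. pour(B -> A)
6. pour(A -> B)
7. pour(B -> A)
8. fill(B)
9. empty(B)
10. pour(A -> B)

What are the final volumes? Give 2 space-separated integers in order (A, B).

Step 1: empty(A) -> (A=0 B=0)
Step 2: fill(A) -> (A=3 B=0)
Step 3: empty(A) -> (A=0 B=0)
Step 4: fill(B) -> (A=0 B=7)
Step 5: pour(B -> A) -> (A=3 B=4)
Step 6: pour(A -> B) -> (A=0 B=7)
Step 7: pour(B -> A) -> (A=3 B=4)
Step 8: fill(B) -> (A=3 B=7)
Step 9: empty(B) -> (A=3 B=0)
Step 10: pour(A -> B) -> (A=0 B=3)

Answer: 0 3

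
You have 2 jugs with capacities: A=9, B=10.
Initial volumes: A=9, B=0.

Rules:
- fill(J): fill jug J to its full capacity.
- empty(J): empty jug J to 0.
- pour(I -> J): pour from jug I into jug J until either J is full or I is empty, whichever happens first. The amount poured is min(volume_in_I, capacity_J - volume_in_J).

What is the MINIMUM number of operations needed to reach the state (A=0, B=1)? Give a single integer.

Answer: 4

Derivation:
BFS from (A=9, B=0). One shortest path:
  1. empty(A) -> (A=0 B=0)
  2. fill(B) -> (A=0 B=10)
  3. pour(B -> A) -> (A=9 B=1)
  4. empty(A) -> (A=0 B=1)
Reached target in 4 moves.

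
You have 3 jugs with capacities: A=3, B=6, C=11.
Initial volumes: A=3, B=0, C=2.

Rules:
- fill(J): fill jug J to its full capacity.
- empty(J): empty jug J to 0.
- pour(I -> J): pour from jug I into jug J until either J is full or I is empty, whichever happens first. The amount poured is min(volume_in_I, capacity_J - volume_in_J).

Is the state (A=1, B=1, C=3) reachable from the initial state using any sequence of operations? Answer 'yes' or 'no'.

Answer: no

Derivation:
BFS explored all 236 reachable states.
Reachable set includes: (0,0,0), (0,0,1), (0,0,2), (0,0,3), (0,0,4), (0,0,5), (0,0,6), (0,0,7), (0,0,8), (0,0,9), (0,0,10), (0,0,11) ...
Target (A=1, B=1, C=3) not in reachable set → no.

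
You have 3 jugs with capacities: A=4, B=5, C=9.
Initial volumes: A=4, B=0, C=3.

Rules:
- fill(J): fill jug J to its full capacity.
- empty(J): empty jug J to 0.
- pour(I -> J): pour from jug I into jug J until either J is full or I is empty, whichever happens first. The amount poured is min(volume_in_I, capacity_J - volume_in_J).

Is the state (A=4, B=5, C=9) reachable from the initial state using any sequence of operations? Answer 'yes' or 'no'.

Answer: yes

Derivation:
BFS from (A=4, B=0, C=3):
  1. fill(B) -> (A=4 B=5 C=3)
  2. fill(C) -> (A=4 B=5 C=9)
Target reached → yes.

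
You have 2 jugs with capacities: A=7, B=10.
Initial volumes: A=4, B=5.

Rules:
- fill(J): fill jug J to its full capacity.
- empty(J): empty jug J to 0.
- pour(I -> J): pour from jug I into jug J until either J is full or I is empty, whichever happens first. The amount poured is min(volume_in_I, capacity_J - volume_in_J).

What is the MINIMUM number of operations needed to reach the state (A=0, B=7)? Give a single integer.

Answer: 3

Derivation:
BFS from (A=4, B=5). One shortest path:
  1. fill(A) -> (A=7 B=5)
  2. empty(B) -> (A=7 B=0)
  3. pour(A -> B) -> (A=0 B=7)
Reached target in 3 moves.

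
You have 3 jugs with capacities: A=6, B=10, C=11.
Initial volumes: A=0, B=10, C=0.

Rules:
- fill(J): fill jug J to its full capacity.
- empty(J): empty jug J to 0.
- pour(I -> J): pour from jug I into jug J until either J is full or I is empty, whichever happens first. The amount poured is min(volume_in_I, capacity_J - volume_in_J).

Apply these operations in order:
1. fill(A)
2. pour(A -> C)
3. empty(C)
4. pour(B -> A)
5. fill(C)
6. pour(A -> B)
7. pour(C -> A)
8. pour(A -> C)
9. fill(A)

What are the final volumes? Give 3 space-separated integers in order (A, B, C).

Answer: 6 10 11

Derivation:
Step 1: fill(A) -> (A=6 B=10 C=0)
Step 2: pour(A -> C) -> (A=0 B=10 C=6)
Step 3: empty(C) -> (A=0 B=10 C=0)
Step 4: pour(B -> A) -> (A=6 B=4 C=0)
Step 5: fill(C) -> (A=6 B=4 C=11)
Step 6: pour(A -> B) -> (A=0 B=10 C=11)
Step 7: pour(C -> A) -> (A=6 B=10 C=5)
Step 8: pour(A -> C) -> (A=0 B=10 C=11)
Step 9: fill(A) -> (A=6 B=10 C=11)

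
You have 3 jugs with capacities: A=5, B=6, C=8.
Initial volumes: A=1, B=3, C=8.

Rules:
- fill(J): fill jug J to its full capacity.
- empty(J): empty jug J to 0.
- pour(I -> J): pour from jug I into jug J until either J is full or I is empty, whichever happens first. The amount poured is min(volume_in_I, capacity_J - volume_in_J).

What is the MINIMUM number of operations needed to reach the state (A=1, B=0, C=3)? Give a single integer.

Answer: 2

Derivation:
BFS from (A=1, B=3, C=8). One shortest path:
  1. empty(C) -> (A=1 B=3 C=0)
  2. pour(B -> C) -> (A=1 B=0 C=3)
Reached target in 2 moves.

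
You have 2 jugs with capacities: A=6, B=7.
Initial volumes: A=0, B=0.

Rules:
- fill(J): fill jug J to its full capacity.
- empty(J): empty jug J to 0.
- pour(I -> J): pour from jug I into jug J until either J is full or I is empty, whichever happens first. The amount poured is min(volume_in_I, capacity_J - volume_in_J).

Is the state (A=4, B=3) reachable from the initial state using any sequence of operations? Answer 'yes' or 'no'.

Answer: no

Derivation:
BFS explored all 26 reachable states.
Reachable set includes: (0,0), (0,1), (0,2), (0,3), (0,4), (0,5), (0,6), (0,7), (1,0), (1,7), (2,0), (2,7) ...
Target (A=4, B=3) not in reachable set → no.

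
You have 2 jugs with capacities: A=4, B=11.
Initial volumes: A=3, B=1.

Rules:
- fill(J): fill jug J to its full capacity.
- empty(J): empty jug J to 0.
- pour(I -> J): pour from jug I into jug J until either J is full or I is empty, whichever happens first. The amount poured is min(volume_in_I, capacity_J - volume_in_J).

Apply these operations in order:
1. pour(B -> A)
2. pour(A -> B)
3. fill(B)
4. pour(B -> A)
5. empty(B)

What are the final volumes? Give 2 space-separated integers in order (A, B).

Answer: 4 0

Derivation:
Step 1: pour(B -> A) -> (A=4 B=0)
Step 2: pour(A -> B) -> (A=0 B=4)
Step 3: fill(B) -> (A=0 B=11)
Step 4: pour(B -> A) -> (A=4 B=7)
Step 5: empty(B) -> (A=4 B=0)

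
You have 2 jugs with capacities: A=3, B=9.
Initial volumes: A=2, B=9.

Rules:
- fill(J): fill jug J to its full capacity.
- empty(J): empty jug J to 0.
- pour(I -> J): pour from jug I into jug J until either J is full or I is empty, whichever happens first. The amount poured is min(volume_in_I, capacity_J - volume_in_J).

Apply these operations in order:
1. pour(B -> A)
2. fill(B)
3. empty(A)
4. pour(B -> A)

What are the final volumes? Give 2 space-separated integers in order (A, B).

Answer: 3 6

Derivation:
Step 1: pour(B -> A) -> (A=3 B=8)
Step 2: fill(B) -> (A=3 B=9)
Step 3: empty(A) -> (A=0 B=9)
Step 4: pour(B -> A) -> (A=3 B=6)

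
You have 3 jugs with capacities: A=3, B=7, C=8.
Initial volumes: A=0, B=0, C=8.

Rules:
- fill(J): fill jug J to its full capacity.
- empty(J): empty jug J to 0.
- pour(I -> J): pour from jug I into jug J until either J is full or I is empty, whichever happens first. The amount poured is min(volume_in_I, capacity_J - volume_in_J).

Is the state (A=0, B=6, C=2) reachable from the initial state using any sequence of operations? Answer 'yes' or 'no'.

BFS from (A=0, B=0, C=8):
  1. pour(C -> A) -> (A=3 B=0 C=5)
  2. pour(A -> B) -> (A=0 B=3 C=5)
  3. pour(C -> A) -> (A=3 B=3 C=2)
  4. pour(A -> B) -> (A=0 B=6 C=2)
Target reached → yes.

Answer: yes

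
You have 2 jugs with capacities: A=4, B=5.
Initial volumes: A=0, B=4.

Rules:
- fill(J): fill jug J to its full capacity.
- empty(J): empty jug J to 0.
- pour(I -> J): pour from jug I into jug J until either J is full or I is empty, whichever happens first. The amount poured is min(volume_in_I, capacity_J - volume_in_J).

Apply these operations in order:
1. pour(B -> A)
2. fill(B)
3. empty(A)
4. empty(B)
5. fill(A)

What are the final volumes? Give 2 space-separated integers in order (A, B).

Answer: 4 0

Derivation:
Step 1: pour(B -> A) -> (A=4 B=0)
Step 2: fill(B) -> (A=4 B=5)
Step 3: empty(A) -> (A=0 B=5)
Step 4: empty(B) -> (A=0 B=0)
Step 5: fill(A) -> (A=4 B=0)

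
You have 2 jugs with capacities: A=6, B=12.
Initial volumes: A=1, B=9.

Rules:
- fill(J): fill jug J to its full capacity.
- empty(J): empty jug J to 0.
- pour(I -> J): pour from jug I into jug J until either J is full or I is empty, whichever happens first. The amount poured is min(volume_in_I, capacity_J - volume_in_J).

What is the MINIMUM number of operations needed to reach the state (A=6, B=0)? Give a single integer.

Answer: 2

Derivation:
BFS from (A=1, B=9). One shortest path:
  1. fill(A) -> (A=6 B=9)
  2. empty(B) -> (A=6 B=0)
Reached target in 2 moves.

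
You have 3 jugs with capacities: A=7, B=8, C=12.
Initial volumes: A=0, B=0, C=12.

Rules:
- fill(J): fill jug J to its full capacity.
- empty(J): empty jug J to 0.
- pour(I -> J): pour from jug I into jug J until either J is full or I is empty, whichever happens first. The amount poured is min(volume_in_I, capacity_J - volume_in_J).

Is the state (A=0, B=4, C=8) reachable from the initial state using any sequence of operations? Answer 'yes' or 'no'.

BFS from (A=0, B=0, C=12):
  1. pour(C -> B) -> (A=0 B=8 C=4)
  2. pour(C -> A) -> (A=4 B=8 C=0)
  3. pour(B -> C) -> (A=4 B=0 C=8)
  4. pour(A -> B) -> (A=0 B=4 C=8)
Target reached → yes.

Answer: yes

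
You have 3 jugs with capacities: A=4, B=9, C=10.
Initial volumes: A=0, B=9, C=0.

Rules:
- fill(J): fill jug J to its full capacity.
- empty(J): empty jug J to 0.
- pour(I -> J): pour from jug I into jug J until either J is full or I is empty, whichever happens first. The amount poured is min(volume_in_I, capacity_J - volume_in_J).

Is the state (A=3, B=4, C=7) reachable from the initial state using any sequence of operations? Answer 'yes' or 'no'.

Answer: no

Derivation:
BFS explored all 334 reachable states.
Reachable set includes: (0,0,0), (0,0,1), (0,0,2), (0,0,3), (0,0,4), (0,0,5), (0,0,6), (0,0,7), (0,0,8), (0,0,9), (0,0,10), (0,1,0) ...
Target (A=3, B=4, C=7) not in reachable set → no.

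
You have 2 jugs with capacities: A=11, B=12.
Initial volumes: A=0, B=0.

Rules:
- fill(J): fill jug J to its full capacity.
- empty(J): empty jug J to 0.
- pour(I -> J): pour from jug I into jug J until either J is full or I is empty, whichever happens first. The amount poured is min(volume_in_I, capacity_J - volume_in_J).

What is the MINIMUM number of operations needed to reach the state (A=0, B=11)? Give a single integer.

BFS from (A=0, B=0). One shortest path:
  1. fill(A) -> (A=11 B=0)
  2. pour(A -> B) -> (A=0 B=11)
Reached target in 2 moves.

Answer: 2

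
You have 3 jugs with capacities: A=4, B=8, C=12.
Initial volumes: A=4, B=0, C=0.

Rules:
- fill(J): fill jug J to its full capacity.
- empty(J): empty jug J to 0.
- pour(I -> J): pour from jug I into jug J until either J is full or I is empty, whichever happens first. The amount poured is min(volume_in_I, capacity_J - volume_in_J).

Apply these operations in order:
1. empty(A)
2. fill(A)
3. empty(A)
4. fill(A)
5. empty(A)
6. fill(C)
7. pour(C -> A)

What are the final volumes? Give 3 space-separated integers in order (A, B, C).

Step 1: empty(A) -> (A=0 B=0 C=0)
Step 2: fill(A) -> (A=4 B=0 C=0)
Step 3: empty(A) -> (A=0 B=0 C=0)
Step 4: fill(A) -> (A=4 B=0 C=0)
Step 5: empty(A) -> (A=0 B=0 C=0)
Step 6: fill(C) -> (A=0 B=0 C=12)
Step 7: pour(C -> A) -> (A=4 B=0 C=8)

Answer: 4 0 8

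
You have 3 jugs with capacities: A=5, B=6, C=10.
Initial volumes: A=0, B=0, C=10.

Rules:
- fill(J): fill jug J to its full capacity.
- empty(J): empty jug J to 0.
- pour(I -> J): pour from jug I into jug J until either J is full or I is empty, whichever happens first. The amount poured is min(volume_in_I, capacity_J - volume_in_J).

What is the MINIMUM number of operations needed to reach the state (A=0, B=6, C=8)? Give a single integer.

Answer: 5

Derivation:
BFS from (A=0, B=0, C=10). One shortest path:
  1. pour(C -> B) -> (A=0 B=6 C=4)
  2. empty(B) -> (A=0 B=0 C=4)
  3. pour(C -> B) -> (A=0 B=4 C=0)
  4. fill(C) -> (A=0 B=4 C=10)
  5. pour(C -> B) -> (A=0 B=6 C=8)
Reached target in 5 moves.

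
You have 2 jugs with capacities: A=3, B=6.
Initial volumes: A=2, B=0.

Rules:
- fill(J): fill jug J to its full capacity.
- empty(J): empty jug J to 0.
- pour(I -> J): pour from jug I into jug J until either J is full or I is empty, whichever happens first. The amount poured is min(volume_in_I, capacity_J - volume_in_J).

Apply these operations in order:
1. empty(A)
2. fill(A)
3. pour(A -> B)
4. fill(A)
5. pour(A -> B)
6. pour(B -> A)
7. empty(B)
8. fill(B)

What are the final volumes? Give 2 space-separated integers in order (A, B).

Answer: 3 6

Derivation:
Step 1: empty(A) -> (A=0 B=0)
Step 2: fill(A) -> (A=3 B=0)
Step 3: pour(A -> B) -> (A=0 B=3)
Step 4: fill(A) -> (A=3 B=3)
Step 5: pour(A -> B) -> (A=0 B=6)
Step 6: pour(B -> A) -> (A=3 B=3)
Step 7: empty(B) -> (A=3 B=0)
Step 8: fill(B) -> (A=3 B=6)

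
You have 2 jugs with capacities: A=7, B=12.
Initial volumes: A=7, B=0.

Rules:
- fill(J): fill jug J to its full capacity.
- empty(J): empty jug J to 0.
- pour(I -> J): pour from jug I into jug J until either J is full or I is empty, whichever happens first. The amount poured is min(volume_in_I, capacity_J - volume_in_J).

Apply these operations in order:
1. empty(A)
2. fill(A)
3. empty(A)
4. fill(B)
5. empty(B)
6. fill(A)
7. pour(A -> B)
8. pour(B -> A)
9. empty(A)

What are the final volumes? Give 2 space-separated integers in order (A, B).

Step 1: empty(A) -> (A=0 B=0)
Step 2: fill(A) -> (A=7 B=0)
Step 3: empty(A) -> (A=0 B=0)
Step 4: fill(B) -> (A=0 B=12)
Step 5: empty(B) -> (A=0 B=0)
Step 6: fill(A) -> (A=7 B=0)
Step 7: pour(A -> B) -> (A=0 B=7)
Step 8: pour(B -> A) -> (A=7 B=0)
Step 9: empty(A) -> (A=0 B=0)

Answer: 0 0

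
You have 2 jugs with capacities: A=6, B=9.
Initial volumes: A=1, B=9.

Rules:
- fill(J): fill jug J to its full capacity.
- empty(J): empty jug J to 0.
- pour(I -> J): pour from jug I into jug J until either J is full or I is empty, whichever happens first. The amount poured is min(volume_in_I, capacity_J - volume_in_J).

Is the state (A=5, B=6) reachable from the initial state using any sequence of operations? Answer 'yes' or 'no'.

BFS explored all 20 reachable states.
Reachable set includes: (0,0), (0,1), (0,3), (0,4), (0,6), (0,7), (0,9), (1,0), (1,9), (3,0), (3,9), (4,0) ...
Target (A=5, B=6) not in reachable set → no.

Answer: no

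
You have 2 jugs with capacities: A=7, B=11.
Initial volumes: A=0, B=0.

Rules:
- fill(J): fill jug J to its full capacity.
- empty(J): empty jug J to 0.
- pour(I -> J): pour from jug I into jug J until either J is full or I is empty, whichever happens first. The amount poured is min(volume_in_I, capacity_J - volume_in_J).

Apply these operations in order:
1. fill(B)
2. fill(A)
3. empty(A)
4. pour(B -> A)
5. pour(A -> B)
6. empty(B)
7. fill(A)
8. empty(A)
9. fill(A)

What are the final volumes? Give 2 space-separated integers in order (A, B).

Step 1: fill(B) -> (A=0 B=11)
Step 2: fill(A) -> (A=7 B=11)
Step 3: empty(A) -> (A=0 B=11)
Step 4: pour(B -> A) -> (A=7 B=4)
Step 5: pour(A -> B) -> (A=0 B=11)
Step 6: empty(B) -> (A=0 B=0)
Step 7: fill(A) -> (A=7 B=0)
Step 8: empty(A) -> (A=0 B=0)
Step 9: fill(A) -> (A=7 B=0)

Answer: 7 0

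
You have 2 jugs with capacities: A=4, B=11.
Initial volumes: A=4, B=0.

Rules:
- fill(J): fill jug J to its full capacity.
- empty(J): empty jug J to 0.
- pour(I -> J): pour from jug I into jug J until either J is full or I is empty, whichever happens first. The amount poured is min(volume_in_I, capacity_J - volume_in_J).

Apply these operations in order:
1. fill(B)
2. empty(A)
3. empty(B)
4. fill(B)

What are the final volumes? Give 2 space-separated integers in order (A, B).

Step 1: fill(B) -> (A=4 B=11)
Step 2: empty(A) -> (A=0 B=11)
Step 3: empty(B) -> (A=0 B=0)
Step 4: fill(B) -> (A=0 B=11)

Answer: 0 11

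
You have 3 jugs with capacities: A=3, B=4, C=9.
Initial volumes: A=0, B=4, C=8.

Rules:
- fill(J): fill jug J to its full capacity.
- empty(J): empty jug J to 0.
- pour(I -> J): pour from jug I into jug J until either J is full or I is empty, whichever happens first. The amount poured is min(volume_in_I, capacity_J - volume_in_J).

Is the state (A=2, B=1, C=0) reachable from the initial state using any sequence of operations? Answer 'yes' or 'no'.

BFS from (A=0, B=4, C=8):
  1. pour(B -> A) -> (A=3 B=1 C=8)
  2. pour(A -> C) -> (A=2 B=1 C=9)
  3. empty(C) -> (A=2 B=1 C=0)
Target reached → yes.

Answer: yes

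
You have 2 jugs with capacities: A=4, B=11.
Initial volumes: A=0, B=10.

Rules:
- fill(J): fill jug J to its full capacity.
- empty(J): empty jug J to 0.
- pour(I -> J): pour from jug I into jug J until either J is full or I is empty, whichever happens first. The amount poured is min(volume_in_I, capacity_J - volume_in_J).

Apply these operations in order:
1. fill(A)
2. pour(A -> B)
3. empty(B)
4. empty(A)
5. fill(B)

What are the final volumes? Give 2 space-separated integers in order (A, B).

Answer: 0 11

Derivation:
Step 1: fill(A) -> (A=4 B=10)
Step 2: pour(A -> B) -> (A=3 B=11)
Step 3: empty(B) -> (A=3 B=0)
Step 4: empty(A) -> (A=0 B=0)
Step 5: fill(B) -> (A=0 B=11)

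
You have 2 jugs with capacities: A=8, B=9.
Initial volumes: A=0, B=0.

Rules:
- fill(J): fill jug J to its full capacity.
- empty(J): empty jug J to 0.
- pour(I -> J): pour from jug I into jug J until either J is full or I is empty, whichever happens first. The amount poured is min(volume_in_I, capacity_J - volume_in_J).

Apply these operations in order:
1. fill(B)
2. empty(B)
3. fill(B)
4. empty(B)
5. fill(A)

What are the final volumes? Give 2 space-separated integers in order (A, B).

Answer: 8 0

Derivation:
Step 1: fill(B) -> (A=0 B=9)
Step 2: empty(B) -> (A=0 B=0)
Step 3: fill(B) -> (A=0 B=9)
Step 4: empty(B) -> (A=0 B=0)
Step 5: fill(A) -> (A=8 B=0)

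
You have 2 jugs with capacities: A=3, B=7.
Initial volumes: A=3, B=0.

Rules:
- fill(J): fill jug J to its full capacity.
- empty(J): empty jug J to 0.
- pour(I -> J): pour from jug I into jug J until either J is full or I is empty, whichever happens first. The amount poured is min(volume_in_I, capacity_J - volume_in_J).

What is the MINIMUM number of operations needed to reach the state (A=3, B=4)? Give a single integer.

Answer: 3

Derivation:
BFS from (A=3, B=0). One shortest path:
  1. empty(A) -> (A=0 B=0)
  2. fill(B) -> (A=0 B=7)
  3. pour(B -> A) -> (A=3 B=4)
Reached target in 3 moves.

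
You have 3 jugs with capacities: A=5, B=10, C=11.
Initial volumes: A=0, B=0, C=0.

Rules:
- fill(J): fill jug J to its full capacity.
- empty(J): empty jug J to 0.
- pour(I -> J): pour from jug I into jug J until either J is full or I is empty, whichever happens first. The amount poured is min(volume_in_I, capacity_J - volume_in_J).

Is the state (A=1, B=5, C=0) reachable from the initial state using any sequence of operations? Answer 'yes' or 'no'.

BFS from (A=0, B=0, C=0):
  1. fill(C) -> (A=0 B=0 C=11)
  2. pour(C -> B) -> (A=0 B=10 C=1)
  3. pour(B -> A) -> (A=5 B=5 C=1)
  4. empty(A) -> (A=0 B=5 C=1)
  5. pour(C -> A) -> (A=1 B=5 C=0)
Target reached → yes.

Answer: yes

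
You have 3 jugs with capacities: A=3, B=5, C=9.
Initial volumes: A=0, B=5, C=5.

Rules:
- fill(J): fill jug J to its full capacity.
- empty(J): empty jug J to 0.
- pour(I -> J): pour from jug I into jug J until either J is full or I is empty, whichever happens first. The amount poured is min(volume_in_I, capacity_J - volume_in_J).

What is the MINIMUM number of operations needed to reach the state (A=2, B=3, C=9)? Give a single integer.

Answer: 5

Derivation:
BFS from (A=0, B=5, C=5). One shortest path:
  1. empty(B) -> (A=0 B=0 C=5)
  2. pour(C -> A) -> (A=3 B=0 C=2)
  3. pour(A -> B) -> (A=0 B=3 C=2)
  4. pour(C -> A) -> (A=2 B=3 C=0)
  5. fill(C) -> (A=2 B=3 C=9)
Reached target in 5 moves.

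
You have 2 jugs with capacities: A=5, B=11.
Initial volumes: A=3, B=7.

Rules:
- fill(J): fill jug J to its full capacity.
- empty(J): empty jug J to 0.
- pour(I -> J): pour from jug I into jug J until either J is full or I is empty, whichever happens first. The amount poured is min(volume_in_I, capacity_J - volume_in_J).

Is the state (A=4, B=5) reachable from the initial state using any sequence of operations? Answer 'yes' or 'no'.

Answer: no

Derivation:
BFS explored all 33 reachable states.
Reachable set includes: (0,0), (0,1), (0,2), (0,3), (0,4), (0,5), (0,6), (0,7), (0,8), (0,9), (0,10), (0,11) ...
Target (A=4, B=5) not in reachable set → no.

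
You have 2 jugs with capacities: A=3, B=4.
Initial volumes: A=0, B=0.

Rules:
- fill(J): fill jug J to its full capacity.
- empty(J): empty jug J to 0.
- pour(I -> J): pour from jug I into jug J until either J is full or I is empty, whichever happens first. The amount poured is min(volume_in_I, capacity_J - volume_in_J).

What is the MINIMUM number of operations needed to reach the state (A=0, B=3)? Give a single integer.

BFS from (A=0, B=0). One shortest path:
  1. fill(A) -> (A=3 B=0)
  2. pour(A -> B) -> (A=0 B=3)
Reached target in 2 moves.

Answer: 2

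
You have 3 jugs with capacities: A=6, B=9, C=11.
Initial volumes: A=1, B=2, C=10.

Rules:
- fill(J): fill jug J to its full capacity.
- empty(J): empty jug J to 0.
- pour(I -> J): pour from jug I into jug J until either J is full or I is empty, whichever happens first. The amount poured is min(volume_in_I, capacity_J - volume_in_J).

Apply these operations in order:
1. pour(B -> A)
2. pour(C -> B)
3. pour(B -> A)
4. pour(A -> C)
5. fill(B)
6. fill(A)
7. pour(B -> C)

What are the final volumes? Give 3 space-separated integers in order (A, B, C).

Step 1: pour(B -> A) -> (A=3 B=0 C=10)
Step 2: pour(C -> B) -> (A=3 B=9 C=1)
Step 3: pour(B -> A) -> (A=6 B=6 C=1)
Step 4: pour(A -> C) -> (A=0 B=6 C=7)
Step 5: fill(B) -> (A=0 B=9 C=7)
Step 6: fill(A) -> (A=6 B=9 C=7)
Step 7: pour(B -> C) -> (A=6 B=5 C=11)

Answer: 6 5 11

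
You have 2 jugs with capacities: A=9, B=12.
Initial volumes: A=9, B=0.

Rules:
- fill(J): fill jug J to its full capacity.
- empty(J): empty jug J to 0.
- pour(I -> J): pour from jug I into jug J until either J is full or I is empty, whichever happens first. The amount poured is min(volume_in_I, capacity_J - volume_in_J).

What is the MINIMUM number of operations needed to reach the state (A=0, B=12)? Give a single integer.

BFS from (A=9, B=0). One shortest path:
  1. empty(A) -> (A=0 B=0)
  2. fill(B) -> (A=0 B=12)
Reached target in 2 moves.

Answer: 2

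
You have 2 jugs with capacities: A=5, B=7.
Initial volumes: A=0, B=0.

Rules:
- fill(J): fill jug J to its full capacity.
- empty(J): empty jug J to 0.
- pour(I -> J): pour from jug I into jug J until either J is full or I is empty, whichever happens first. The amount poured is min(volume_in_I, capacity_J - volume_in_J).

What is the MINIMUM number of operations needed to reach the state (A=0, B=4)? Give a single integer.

BFS from (A=0, B=0). One shortest path:
  1. fill(B) -> (A=0 B=7)
  2. pour(B -> A) -> (A=5 B=2)
  3. empty(A) -> (A=0 B=2)
  4. pour(B -> A) -> (A=2 B=0)
  5. fill(B) -> (A=2 B=7)
  6. pour(B -> A) -> (A=5 B=4)
  7. empty(A) -> (A=0 B=4)
Reached target in 7 moves.

Answer: 7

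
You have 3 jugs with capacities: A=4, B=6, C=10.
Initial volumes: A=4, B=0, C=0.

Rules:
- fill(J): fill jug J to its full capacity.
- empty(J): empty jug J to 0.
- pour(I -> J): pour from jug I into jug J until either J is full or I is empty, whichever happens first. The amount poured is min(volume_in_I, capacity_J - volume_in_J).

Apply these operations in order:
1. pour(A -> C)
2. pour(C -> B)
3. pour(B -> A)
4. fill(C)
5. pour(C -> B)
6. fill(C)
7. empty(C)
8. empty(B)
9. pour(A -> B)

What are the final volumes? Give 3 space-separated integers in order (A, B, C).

Step 1: pour(A -> C) -> (A=0 B=0 C=4)
Step 2: pour(C -> B) -> (A=0 B=4 C=0)
Step 3: pour(B -> A) -> (A=4 B=0 C=0)
Step 4: fill(C) -> (A=4 B=0 C=10)
Step 5: pour(C -> B) -> (A=4 B=6 C=4)
Step 6: fill(C) -> (A=4 B=6 C=10)
Step 7: empty(C) -> (A=4 B=6 C=0)
Step 8: empty(B) -> (A=4 B=0 C=0)
Step 9: pour(A -> B) -> (A=0 B=4 C=0)

Answer: 0 4 0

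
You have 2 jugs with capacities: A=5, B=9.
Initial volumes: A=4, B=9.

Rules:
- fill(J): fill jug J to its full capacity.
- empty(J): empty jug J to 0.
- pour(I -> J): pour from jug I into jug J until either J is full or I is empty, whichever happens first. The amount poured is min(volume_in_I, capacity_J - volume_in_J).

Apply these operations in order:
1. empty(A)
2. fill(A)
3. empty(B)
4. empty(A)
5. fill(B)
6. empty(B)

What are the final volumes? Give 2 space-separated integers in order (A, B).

Answer: 0 0

Derivation:
Step 1: empty(A) -> (A=0 B=9)
Step 2: fill(A) -> (A=5 B=9)
Step 3: empty(B) -> (A=5 B=0)
Step 4: empty(A) -> (A=0 B=0)
Step 5: fill(B) -> (A=0 B=9)
Step 6: empty(B) -> (A=0 B=0)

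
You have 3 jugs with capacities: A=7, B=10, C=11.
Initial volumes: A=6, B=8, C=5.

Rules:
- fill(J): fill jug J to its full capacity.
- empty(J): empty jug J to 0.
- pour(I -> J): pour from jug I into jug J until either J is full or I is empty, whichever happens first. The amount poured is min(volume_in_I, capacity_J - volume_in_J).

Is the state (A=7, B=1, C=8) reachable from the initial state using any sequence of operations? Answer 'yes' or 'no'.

Answer: yes

Derivation:
BFS from (A=6, B=8, C=5):
  1. fill(A) -> (A=7 B=8 C=5)
  2. pour(A -> C) -> (A=1 B=8 C=11)
  3. empty(C) -> (A=1 B=8 C=0)
  4. pour(B -> C) -> (A=1 B=0 C=8)
  5. pour(A -> B) -> (A=0 B=1 C=8)
  6. fill(A) -> (A=7 B=1 C=8)
Target reached → yes.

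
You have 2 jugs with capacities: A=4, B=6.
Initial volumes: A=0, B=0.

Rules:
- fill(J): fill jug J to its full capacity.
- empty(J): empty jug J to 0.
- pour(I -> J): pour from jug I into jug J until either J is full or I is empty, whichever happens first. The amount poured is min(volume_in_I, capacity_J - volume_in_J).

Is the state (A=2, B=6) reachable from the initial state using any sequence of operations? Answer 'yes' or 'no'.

Answer: yes

Derivation:
BFS from (A=0, B=0):
  1. fill(A) -> (A=4 B=0)
  2. pour(A -> B) -> (A=0 B=4)
  3. fill(A) -> (A=4 B=4)
  4. pour(A -> B) -> (A=2 B=6)
Target reached → yes.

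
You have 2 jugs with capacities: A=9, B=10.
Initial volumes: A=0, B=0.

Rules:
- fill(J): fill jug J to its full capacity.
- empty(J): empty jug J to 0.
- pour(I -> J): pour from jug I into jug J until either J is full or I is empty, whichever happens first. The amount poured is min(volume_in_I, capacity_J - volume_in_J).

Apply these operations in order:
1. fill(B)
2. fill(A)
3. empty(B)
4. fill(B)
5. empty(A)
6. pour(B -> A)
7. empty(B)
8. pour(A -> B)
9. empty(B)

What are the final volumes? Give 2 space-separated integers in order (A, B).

Answer: 0 0

Derivation:
Step 1: fill(B) -> (A=0 B=10)
Step 2: fill(A) -> (A=9 B=10)
Step 3: empty(B) -> (A=9 B=0)
Step 4: fill(B) -> (A=9 B=10)
Step 5: empty(A) -> (A=0 B=10)
Step 6: pour(B -> A) -> (A=9 B=1)
Step 7: empty(B) -> (A=9 B=0)
Step 8: pour(A -> B) -> (A=0 B=9)
Step 9: empty(B) -> (A=0 B=0)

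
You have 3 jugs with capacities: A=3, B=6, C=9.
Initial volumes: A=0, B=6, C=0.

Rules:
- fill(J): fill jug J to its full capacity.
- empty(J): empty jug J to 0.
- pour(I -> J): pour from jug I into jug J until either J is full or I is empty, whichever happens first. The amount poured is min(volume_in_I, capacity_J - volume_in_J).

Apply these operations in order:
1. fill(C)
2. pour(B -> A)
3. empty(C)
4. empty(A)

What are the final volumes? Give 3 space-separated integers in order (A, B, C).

Step 1: fill(C) -> (A=0 B=6 C=9)
Step 2: pour(B -> A) -> (A=3 B=3 C=9)
Step 3: empty(C) -> (A=3 B=3 C=0)
Step 4: empty(A) -> (A=0 B=3 C=0)

Answer: 0 3 0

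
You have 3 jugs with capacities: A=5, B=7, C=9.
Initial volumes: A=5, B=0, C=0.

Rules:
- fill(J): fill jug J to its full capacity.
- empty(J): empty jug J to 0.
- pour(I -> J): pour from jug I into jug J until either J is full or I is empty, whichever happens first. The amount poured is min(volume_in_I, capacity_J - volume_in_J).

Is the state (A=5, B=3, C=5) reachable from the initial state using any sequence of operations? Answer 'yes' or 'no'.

BFS from (A=5, B=0, C=0):
  1. fill(B) -> (A=5 B=7 C=0)
  2. pour(A -> C) -> (A=0 B=7 C=5)
  3. fill(A) -> (A=5 B=7 C=5)
  4. pour(B -> C) -> (A=5 B=3 C=9)
  5. empty(C) -> (A=5 B=3 C=0)
  6. pour(A -> C) -> (A=0 B=3 C=5)
  7. fill(A) -> (A=5 B=3 C=5)
Target reached → yes.

Answer: yes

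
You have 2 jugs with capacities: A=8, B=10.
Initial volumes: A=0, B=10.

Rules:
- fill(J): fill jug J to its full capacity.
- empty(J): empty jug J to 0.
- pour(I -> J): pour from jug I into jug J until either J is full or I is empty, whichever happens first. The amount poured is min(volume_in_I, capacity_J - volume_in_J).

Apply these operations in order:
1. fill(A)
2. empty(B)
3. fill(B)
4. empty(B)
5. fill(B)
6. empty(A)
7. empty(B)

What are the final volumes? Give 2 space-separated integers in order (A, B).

Answer: 0 0

Derivation:
Step 1: fill(A) -> (A=8 B=10)
Step 2: empty(B) -> (A=8 B=0)
Step 3: fill(B) -> (A=8 B=10)
Step 4: empty(B) -> (A=8 B=0)
Step 5: fill(B) -> (A=8 B=10)
Step 6: empty(A) -> (A=0 B=10)
Step 7: empty(B) -> (A=0 B=0)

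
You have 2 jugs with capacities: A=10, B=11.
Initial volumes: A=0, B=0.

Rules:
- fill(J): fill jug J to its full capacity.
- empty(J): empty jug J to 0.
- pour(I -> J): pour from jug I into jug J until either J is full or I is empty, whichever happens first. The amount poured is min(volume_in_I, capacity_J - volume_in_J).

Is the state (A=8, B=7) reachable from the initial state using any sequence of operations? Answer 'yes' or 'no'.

Answer: no

Derivation:
BFS explored all 42 reachable states.
Reachable set includes: (0,0), (0,1), (0,2), (0,3), (0,4), (0,5), (0,6), (0,7), (0,8), (0,9), (0,10), (0,11) ...
Target (A=8, B=7) not in reachable set → no.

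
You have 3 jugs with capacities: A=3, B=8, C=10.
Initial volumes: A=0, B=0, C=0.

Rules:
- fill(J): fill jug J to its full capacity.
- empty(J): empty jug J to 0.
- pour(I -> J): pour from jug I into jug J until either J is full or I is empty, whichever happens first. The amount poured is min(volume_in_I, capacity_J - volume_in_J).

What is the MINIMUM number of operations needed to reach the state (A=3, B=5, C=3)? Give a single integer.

BFS from (A=0, B=0, C=0). One shortest path:
  1. fill(A) -> (A=3 B=0 C=0)
  2. fill(B) -> (A=3 B=8 C=0)
  3. pour(A -> C) -> (A=0 B=8 C=3)
  4. pour(B -> A) -> (A=3 B=5 C=3)
Reached target in 4 moves.

Answer: 4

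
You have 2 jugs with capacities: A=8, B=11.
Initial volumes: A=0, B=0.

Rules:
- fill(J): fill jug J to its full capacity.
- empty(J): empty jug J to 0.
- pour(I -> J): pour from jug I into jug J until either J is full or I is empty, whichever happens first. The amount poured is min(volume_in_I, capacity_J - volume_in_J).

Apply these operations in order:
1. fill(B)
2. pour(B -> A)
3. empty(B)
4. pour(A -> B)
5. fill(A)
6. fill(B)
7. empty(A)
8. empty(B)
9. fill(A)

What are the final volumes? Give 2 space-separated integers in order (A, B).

Step 1: fill(B) -> (A=0 B=11)
Step 2: pour(B -> A) -> (A=8 B=3)
Step 3: empty(B) -> (A=8 B=0)
Step 4: pour(A -> B) -> (A=0 B=8)
Step 5: fill(A) -> (A=8 B=8)
Step 6: fill(B) -> (A=8 B=11)
Step 7: empty(A) -> (A=0 B=11)
Step 8: empty(B) -> (A=0 B=0)
Step 9: fill(A) -> (A=8 B=0)

Answer: 8 0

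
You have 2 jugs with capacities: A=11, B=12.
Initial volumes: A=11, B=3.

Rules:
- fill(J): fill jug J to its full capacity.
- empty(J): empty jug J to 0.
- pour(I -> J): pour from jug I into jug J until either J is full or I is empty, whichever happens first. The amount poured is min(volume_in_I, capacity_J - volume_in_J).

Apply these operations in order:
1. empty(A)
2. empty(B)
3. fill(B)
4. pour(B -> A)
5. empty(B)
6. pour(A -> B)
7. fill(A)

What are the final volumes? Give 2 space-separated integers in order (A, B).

Answer: 11 11

Derivation:
Step 1: empty(A) -> (A=0 B=3)
Step 2: empty(B) -> (A=0 B=0)
Step 3: fill(B) -> (A=0 B=12)
Step 4: pour(B -> A) -> (A=11 B=1)
Step 5: empty(B) -> (A=11 B=0)
Step 6: pour(A -> B) -> (A=0 B=11)
Step 7: fill(A) -> (A=11 B=11)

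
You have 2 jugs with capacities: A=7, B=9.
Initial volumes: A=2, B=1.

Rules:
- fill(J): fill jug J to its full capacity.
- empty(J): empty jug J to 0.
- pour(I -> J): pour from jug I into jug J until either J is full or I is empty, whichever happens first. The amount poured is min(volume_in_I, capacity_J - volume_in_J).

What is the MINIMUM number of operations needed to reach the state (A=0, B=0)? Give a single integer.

BFS from (A=2, B=1). One shortest path:
  1. empty(A) -> (A=0 B=1)
  2. empty(B) -> (A=0 B=0)
Reached target in 2 moves.

Answer: 2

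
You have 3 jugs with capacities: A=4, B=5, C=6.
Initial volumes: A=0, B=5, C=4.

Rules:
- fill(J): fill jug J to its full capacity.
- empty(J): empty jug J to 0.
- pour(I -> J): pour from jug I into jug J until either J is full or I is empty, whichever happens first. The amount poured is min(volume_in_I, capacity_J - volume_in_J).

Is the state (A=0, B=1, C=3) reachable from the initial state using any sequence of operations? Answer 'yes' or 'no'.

BFS from (A=0, B=5, C=4):
  1. fill(A) -> (A=4 B=5 C=4)
  2. empty(B) -> (A=4 B=0 C=4)
  3. pour(A -> B) -> (A=0 B=4 C=4)
  4. pour(C -> B) -> (A=0 B=5 C=3)
  5. pour(B -> A) -> (A=4 B=1 C=3)
  6. empty(A) -> (A=0 B=1 C=3)
Target reached → yes.

Answer: yes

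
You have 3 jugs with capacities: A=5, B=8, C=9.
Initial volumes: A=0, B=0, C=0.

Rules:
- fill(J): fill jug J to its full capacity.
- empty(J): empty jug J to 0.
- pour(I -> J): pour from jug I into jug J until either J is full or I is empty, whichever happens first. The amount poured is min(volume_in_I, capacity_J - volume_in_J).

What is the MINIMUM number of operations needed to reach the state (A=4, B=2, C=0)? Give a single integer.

Answer: 8

Derivation:
BFS from (A=0, B=0, C=0). One shortest path:
  1. fill(A) -> (A=5 B=0 C=0)
  2. fill(C) -> (A=5 B=0 C=9)
  3. pour(A -> B) -> (A=0 B=5 C=9)
  4. pour(C -> A) -> (A=5 B=5 C=4)
  5. pour(A -> B) -> (A=2 B=8 C=4)
  6. empty(B) -> (A=2 B=0 C=4)
  7. pour(A -> B) -> (A=0 B=2 C=4)
  8. pour(C -> A) -> (A=4 B=2 C=0)
Reached target in 8 moves.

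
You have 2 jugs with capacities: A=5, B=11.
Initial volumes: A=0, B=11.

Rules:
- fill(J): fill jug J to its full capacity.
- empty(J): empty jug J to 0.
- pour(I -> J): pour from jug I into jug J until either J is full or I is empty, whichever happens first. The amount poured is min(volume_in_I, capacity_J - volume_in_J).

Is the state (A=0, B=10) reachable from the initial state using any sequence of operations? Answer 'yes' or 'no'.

Answer: yes

Derivation:
BFS from (A=0, B=11):
  1. fill(A) -> (A=5 B=11)
  2. empty(B) -> (A=5 B=0)
  3. pour(A -> B) -> (A=0 B=5)
  4. fill(A) -> (A=5 B=5)
  5. pour(A -> B) -> (A=0 B=10)
Target reached → yes.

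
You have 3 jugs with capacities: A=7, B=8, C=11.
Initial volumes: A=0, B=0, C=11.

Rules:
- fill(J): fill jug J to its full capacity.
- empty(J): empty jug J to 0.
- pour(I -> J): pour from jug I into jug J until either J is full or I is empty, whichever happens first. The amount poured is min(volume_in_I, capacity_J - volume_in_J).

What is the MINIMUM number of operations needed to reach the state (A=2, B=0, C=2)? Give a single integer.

BFS from (A=0, B=0, C=11). One shortest path:
  1. pour(C -> B) -> (A=0 B=8 C=3)
  2. pour(B -> A) -> (A=7 B=1 C=3)
  3. pour(A -> C) -> (A=0 B=1 C=10)
  4. pour(B -> A) -> (A=1 B=0 C=10)
  5. pour(C -> B) -> (A=1 B=8 C=2)
  6. pour(B -> A) -> (A=7 B=2 C=2)
  7. empty(A) -> (A=0 B=2 C=2)
  8. pour(B -> A) -> (A=2 B=0 C=2)
Reached target in 8 moves.

Answer: 8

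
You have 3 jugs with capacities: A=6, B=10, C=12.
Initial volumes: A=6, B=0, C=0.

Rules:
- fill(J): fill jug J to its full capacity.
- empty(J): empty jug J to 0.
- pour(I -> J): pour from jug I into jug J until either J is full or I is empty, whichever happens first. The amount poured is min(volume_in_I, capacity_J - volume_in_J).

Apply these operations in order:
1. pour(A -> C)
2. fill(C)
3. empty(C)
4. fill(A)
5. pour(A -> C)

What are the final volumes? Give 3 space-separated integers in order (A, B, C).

Step 1: pour(A -> C) -> (A=0 B=0 C=6)
Step 2: fill(C) -> (A=0 B=0 C=12)
Step 3: empty(C) -> (A=0 B=0 C=0)
Step 4: fill(A) -> (A=6 B=0 C=0)
Step 5: pour(A -> C) -> (A=0 B=0 C=6)

Answer: 0 0 6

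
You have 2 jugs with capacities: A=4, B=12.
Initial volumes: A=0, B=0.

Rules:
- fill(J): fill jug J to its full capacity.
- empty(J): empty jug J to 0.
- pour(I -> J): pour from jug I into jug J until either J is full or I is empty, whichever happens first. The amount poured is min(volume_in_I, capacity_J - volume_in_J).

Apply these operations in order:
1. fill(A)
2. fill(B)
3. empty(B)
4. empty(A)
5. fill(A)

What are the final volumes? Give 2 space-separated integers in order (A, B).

Step 1: fill(A) -> (A=4 B=0)
Step 2: fill(B) -> (A=4 B=12)
Step 3: empty(B) -> (A=4 B=0)
Step 4: empty(A) -> (A=0 B=0)
Step 5: fill(A) -> (A=4 B=0)

Answer: 4 0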